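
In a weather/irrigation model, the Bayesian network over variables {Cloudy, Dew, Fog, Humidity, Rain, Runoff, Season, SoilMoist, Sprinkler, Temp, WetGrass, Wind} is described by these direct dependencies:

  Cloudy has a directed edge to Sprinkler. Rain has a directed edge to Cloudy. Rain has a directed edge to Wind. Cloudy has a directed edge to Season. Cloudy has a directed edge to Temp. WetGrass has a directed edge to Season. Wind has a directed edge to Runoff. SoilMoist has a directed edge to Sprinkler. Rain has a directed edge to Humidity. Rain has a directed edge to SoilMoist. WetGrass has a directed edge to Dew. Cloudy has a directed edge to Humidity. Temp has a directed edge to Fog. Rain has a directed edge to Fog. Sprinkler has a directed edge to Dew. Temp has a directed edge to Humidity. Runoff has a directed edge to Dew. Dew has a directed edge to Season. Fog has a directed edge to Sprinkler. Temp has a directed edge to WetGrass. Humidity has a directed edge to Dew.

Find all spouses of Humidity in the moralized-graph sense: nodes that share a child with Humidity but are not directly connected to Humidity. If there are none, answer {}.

{Runoff, Sprinkler, WetGrass}

Children of Humidity: Dew.
  Dew also has parents Runoff, Sprinkler, WetGrass.
Excluding nodes already adjacent to Humidity (Cloudy, Dew, Rain, Temp), the co-parent-only contribution is {Runoff, Sprinkler, WetGrass}.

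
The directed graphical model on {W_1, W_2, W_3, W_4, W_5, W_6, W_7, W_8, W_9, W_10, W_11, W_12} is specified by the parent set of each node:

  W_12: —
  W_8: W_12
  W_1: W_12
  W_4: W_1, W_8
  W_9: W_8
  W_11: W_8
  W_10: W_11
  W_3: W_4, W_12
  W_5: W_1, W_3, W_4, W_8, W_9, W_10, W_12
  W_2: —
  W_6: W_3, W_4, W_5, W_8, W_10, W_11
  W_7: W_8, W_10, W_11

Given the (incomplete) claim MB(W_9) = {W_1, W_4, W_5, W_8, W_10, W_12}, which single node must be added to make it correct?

By definition, MB(W_9) is built from W_9's parents, W_9's children, and the co-parents of W_9.
Parents of W_9: W_8.
W_9 has child W_5.
For each child, the remaining parents (spouses of W_9):
  parents(W_5) \ {W_9} = {W_1, W_3, W_4, W_8, W_10, W_12}.
MB(W_9) = {W_1, W_3, W_4, W_5, W_8, W_10, W_12}.
Comparing with the claimed set, W_3 is missing.

W_3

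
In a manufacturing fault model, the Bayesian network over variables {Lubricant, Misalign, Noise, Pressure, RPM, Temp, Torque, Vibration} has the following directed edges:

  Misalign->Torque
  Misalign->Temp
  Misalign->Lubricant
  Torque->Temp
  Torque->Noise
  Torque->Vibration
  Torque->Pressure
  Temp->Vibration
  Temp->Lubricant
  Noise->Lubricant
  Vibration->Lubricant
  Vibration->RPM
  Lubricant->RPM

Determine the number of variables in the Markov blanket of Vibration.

By definition, MB(Vibration) is built from Vibration's parents, Vibration's children, and the co-parents of Vibration.
Pa(Vibration) = {Temp, Torque}.
Children of Vibration: Lubricant, RPM.
For each child, the remaining parents (spouses of Vibration):
  Lubricant's other parents are Misalign, Noise, Temp.
  parents(RPM) \ {Vibration} = {Lubricant}.
MB(Vibration) = {Lubricant, Misalign, Noise, RPM, Temp, Torque}, which has 6 nodes.

6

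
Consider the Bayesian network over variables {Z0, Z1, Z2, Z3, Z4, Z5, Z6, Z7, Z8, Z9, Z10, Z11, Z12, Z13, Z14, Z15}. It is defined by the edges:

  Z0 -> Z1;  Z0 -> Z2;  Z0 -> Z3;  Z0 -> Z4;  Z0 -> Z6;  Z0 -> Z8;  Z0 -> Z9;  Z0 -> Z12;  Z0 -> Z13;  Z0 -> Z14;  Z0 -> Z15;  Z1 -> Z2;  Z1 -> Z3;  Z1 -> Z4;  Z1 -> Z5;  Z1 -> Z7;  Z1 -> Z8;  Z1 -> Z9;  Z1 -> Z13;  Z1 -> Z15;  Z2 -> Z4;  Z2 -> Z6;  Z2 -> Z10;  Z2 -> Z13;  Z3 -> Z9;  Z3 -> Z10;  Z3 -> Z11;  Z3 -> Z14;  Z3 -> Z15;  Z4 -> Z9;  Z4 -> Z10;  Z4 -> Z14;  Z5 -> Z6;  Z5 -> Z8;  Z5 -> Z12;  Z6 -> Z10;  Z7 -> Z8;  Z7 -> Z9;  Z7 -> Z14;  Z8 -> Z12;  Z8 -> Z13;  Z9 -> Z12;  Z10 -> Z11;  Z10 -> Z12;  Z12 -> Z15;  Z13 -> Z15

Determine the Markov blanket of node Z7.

Children of Z7: Z8, Z9, Z14.
Z7 has parent Z1.
Other parents of Z7's children:
  Z8: Z0, Z1, Z5
  Z9: Z0, Z1, Z3, Z4
  Z14: Z0, Z3, Z4
MB(Z7) = {Z0, Z1, Z3, Z4, Z5, Z8, Z9, Z14}.

{Z0, Z1, Z3, Z4, Z5, Z8, Z9, Z14}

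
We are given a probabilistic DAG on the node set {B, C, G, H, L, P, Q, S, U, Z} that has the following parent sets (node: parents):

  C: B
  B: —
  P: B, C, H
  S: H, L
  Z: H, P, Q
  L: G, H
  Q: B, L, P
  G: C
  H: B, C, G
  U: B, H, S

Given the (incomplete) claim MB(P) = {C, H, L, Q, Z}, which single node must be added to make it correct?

P's children: Q, Z.
P has parents B, C, H.
Co-parents of P (other parents of its children):
  Q: B, L
  Z: H, Q
MB(P) = {B, C, H, L, Q, Z}.
Comparing with the claimed set, B is missing.

B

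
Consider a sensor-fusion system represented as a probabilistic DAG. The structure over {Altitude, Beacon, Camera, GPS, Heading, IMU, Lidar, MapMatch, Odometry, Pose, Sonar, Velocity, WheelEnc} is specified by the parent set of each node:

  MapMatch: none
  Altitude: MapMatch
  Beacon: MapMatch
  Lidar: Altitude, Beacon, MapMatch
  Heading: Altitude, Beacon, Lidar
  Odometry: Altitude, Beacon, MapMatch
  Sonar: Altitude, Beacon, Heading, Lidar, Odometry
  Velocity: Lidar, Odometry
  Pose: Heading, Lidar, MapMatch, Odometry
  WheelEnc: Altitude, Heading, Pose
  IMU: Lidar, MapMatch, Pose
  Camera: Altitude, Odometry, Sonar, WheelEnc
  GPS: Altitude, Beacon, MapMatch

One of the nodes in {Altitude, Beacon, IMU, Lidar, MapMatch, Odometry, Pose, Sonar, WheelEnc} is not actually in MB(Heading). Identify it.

By definition, MB(Heading) is built from Heading's parents, Heading's children, and the co-parents of Heading.
Heading has parents Altitude, Beacon, Lidar.
Heading has children Pose, Sonar, WheelEnc.
Parents of each child, excluding Heading:
  Sonar: Altitude, Beacon, Lidar, Odometry
  Pose: Lidar, MapMatch, Odometry
  WheelEnc: Altitude, Pose
MB(Heading) = {Altitude, Beacon, Lidar, MapMatch, Odometry, Pose, Sonar, WheelEnc}.
IMU is neither a parent, child, nor co-parent of Heading, so it does not belong.

IMU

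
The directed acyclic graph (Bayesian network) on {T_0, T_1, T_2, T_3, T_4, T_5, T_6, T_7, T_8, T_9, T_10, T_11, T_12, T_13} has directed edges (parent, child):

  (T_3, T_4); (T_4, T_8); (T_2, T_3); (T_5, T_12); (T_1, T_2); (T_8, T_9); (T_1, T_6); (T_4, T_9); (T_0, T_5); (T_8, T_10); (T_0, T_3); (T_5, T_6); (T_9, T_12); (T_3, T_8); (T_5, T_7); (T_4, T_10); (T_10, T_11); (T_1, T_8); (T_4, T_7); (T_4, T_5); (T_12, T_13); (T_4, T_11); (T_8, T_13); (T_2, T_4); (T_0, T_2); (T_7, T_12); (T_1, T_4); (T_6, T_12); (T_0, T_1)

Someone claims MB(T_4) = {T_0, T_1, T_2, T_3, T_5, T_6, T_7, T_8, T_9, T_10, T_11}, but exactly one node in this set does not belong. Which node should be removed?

T_6

T_4 has parents T_1, T_2, T_3.
Ch(T_4) = {T_5, T_7, T_8, T_9, T_10, T_11}.
For each child, the remaining parents (spouses of T_4):
  T_5 also has parent T_0.
  parents(T_7) \ {T_4} = {T_5}.
  parents(T_8) \ {T_4} = {T_1, T_3}.
  T_9 also has parent T_8.
  T_10's other parent is T_8.
  parents(T_11) \ {T_4} = {T_10}.
MB(T_4) = {T_0, T_1, T_2, T_3, T_5, T_7, T_8, T_9, T_10, T_11}.
T_6 is neither a parent, child, nor co-parent of T_4, so it does not belong.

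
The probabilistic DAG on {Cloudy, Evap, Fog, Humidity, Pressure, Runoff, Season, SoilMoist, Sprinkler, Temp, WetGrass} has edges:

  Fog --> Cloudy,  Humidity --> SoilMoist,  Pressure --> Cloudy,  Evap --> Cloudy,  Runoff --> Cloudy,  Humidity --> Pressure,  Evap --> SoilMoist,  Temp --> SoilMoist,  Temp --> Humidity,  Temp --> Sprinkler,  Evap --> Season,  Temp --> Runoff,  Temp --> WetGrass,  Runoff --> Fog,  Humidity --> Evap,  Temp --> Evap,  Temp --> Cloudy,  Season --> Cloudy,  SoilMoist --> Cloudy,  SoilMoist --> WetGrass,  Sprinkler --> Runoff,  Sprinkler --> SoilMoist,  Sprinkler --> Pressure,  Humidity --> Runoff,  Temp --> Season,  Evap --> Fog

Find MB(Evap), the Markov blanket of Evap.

By definition, MB(Evap) is built from Evap's parents, Evap's children, and the co-parents of Evap.
Parents of Evap: Humidity, Temp.
Children of Evap: Cloudy, Fog, Season, SoilMoist.
For each child, the remaining parents (spouses of Evap):
  SoilMoist: Humidity, Sprinkler, Temp
  Fog: Runoff
  Season: Temp
  Cloudy: Fog, Pressure, Runoff, Season, SoilMoist, Temp
MB(Evap) = {Cloudy, Fog, Humidity, Pressure, Runoff, Season, SoilMoist, Sprinkler, Temp}.

{Cloudy, Fog, Humidity, Pressure, Runoff, Season, SoilMoist, Sprinkler, Temp}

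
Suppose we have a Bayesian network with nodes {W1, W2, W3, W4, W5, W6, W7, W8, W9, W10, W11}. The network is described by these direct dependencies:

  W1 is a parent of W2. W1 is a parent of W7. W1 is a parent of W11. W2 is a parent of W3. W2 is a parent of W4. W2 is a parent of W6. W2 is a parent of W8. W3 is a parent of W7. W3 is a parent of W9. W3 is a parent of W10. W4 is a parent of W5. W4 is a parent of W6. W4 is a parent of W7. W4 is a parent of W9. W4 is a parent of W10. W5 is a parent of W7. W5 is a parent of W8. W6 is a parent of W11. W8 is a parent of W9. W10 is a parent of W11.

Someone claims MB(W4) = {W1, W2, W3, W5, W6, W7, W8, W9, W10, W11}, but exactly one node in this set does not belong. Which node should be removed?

W4 has parent W2.
Children of W4: W5, W6, W7, W9, W10.
Co-parents of W4 (other parents of its children):
  W5: no additional parents.
  W6's other parent is W2.
  parents(W7) \ {W4} = {W1, W3, W5}.
  parents(W9) \ {W4} = {W3, W8}.
  W10 also has parent W3.
MB(W4) = {W1, W2, W3, W5, W6, W7, W8, W9, W10}.
W11 is neither a parent, child, nor co-parent of W4, so it does not belong.

W11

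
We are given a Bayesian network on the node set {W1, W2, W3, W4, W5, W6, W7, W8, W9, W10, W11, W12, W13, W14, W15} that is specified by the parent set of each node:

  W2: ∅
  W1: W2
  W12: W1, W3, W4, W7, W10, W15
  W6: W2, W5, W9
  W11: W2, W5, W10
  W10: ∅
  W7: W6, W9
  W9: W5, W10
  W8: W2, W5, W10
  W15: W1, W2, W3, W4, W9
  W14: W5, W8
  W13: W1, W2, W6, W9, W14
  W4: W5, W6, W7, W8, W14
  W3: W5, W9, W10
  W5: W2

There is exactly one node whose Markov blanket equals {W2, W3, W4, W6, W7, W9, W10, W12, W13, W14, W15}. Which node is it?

W1

The target node must have every member of {W2, W3, W4, W6, W7, W9, W10, W12, W13, W14, W15} as a parent, child, or co-parent, and no others.
Parents of W1: W2; children: W12, W13, W15; co-parents: W2, W3, W4, W6, W7, W9, W10, W14, W15.
These exactly cover the given set, so the node is W1.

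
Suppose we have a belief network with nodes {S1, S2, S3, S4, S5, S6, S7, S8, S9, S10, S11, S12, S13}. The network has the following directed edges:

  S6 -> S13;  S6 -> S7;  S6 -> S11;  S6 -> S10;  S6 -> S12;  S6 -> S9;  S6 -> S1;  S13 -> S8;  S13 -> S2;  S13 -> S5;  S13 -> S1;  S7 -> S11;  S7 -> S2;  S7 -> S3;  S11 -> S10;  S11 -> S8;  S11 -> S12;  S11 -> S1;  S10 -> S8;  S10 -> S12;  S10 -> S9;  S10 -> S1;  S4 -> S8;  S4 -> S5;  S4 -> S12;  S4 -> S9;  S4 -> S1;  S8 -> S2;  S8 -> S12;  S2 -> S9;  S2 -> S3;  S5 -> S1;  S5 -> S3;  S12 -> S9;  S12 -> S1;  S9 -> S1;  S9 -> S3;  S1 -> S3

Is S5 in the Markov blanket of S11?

Yes

S5 is a co-parent of S11: both are parents of S1.
So S5 ∈ MB(S11).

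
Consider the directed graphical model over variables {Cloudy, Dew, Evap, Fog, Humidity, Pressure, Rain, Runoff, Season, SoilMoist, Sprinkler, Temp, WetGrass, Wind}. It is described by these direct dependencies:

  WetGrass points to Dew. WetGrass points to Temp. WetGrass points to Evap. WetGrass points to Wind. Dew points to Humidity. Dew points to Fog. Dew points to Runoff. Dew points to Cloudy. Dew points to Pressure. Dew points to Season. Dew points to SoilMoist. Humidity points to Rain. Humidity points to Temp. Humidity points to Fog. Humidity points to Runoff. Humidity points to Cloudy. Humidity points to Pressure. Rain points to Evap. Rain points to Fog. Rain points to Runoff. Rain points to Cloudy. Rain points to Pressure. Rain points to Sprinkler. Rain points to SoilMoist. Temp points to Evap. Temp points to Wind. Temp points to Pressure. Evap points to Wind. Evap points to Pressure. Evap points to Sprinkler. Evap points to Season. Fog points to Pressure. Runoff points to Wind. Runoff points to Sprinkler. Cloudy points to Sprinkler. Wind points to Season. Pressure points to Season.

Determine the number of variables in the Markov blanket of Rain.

Rain's parents: Humidity.
Rain has children Cloudy, Evap, Fog, Pressure, Runoff, SoilMoist, Sprinkler.
Parents of each child, excluding Rain:
  parents(Evap) \ {Rain} = {Temp, WetGrass}.
  Fog also has parents Dew, Humidity.
  Runoff's other parents are Dew, Humidity.
  parents(Cloudy) \ {Rain} = {Dew, Humidity}.
  Pressure's other parents are Dew, Evap, Fog, Humidity, Temp.
  parents(Sprinkler) \ {Rain} = {Cloudy, Evap, Runoff}.
  SoilMoist also has parent Dew.
MB(Rain) = {Cloudy, Dew, Evap, Fog, Humidity, Pressure, Runoff, SoilMoist, Sprinkler, Temp, WetGrass}, which has 11 nodes.

11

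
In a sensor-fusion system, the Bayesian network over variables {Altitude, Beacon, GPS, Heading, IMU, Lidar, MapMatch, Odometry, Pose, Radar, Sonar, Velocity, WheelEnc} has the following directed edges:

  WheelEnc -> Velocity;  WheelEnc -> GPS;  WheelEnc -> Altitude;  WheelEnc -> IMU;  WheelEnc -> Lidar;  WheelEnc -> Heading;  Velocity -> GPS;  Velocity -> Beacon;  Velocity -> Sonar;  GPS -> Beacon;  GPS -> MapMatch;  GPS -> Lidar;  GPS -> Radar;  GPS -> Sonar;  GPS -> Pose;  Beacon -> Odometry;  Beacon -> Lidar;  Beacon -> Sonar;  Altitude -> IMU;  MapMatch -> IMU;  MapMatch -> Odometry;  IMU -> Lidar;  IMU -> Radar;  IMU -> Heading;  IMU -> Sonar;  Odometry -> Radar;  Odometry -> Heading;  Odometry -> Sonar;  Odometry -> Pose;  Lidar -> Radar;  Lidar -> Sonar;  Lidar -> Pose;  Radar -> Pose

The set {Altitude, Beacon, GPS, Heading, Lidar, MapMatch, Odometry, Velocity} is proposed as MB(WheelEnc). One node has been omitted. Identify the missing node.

IMU

The Markov blanket of a node is its parents, its children, and the other parents of its children.
WheelEnc has no parents.
WheelEnc's children: Altitude, GPS, Heading, IMU, Lidar, Velocity.
For each child, the remaining parents (spouses of WheelEnc):
  Velocity: —
  GPS: Velocity
  Altitude: —
  IMU: Altitude, MapMatch
  Lidar: Beacon, GPS, IMU
  Heading: IMU, Odometry
MB(WheelEnc) = {Altitude, Beacon, GPS, Heading, IMU, Lidar, MapMatch, Odometry, Velocity}.
Comparing with the claimed set, IMU is missing.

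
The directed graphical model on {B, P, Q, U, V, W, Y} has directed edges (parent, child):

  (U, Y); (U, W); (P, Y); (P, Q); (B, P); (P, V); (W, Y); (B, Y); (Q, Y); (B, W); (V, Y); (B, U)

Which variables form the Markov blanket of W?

{B, P, Q, U, V, Y}

The Markov blanket of a node is its parents, its children, and the other parents of its children.
W's parents: B, U.
Children of W: Y.
Parents of each child, excluding W:
  Y's other parents are B, P, Q, U, V.
Union: {B, U} ∪ {Y} ∪ {B, P, Q, U, V} = {B, P, Q, U, V, Y}.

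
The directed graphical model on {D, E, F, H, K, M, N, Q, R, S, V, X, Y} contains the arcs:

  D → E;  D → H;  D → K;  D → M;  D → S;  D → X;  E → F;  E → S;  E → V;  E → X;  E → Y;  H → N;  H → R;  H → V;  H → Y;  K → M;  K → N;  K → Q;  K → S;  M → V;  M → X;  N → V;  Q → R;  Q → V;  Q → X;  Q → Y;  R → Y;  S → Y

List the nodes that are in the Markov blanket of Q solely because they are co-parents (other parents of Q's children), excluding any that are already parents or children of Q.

{D, E, H, M, N, S}

Children of Q: R, V, X, Y.
  parents(R) \ {Q} = {H}.
  parents(V) \ {Q} = {E, H, M, N}.
  X also has parents D, E, M.
  parents(Y) \ {Q} = {E, H, R, S}.
Excluding nodes already adjacent to Q (K, R, V, X, Y), the co-parent-only contribution is {D, E, H, M, N, S}.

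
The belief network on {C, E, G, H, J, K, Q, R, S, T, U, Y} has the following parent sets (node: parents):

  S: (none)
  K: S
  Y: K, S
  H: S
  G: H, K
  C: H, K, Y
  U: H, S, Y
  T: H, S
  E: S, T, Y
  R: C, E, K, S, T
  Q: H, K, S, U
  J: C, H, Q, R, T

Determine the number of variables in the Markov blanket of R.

Parents of R: C, E, K, S, T.
Children of R: J.
Parents of each child, excluding R:
  J also has parents C, H, Q, T.
MB(R) = {C, E, H, J, K, Q, S, T}, which has 8 nodes.

8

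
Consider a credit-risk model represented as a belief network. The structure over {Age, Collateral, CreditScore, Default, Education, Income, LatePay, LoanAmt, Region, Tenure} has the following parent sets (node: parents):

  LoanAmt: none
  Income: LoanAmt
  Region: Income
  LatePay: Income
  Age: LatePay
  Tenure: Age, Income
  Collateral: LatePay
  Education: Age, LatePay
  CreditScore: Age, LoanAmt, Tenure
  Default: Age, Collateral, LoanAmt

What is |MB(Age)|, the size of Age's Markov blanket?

The Markov blanket of a node is its parents, its children, and the other parents of its children.
Children of Age: CreditScore, Default, Education, Tenure.
Pa(Age) = {LatePay}.
Co-parents of Age (other parents of its children):
  Tenure: Income
  Education: LatePay
  CreditScore: LoanAmt, Tenure
  Default: Collateral, LoanAmt
MB(Age) = {Collateral, CreditScore, Default, Education, Income, LatePay, LoanAmt, Tenure}, which has 8 nodes.

8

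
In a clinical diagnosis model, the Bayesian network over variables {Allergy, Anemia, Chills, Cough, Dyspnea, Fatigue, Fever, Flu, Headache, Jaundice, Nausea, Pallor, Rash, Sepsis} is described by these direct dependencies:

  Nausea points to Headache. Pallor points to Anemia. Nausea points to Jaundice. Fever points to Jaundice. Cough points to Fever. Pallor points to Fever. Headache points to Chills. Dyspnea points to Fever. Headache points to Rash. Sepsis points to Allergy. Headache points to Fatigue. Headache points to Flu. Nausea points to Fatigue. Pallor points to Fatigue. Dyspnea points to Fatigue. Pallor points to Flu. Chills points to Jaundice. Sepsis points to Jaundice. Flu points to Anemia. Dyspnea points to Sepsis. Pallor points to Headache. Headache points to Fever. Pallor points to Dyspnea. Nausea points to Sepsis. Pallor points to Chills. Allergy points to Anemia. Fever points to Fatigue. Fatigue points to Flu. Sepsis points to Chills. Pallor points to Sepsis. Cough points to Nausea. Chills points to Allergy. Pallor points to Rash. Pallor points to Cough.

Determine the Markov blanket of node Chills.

The Markov blanket of a node is its parents, its children, and the other parents of its children.
Pa(Chills) = {Headache, Pallor, Sepsis}.
Chills has children Allergy, Jaundice.
For each child, the remaining parents (spouses of Chills):
  parents(Jaundice) \ {Chills} = {Fever, Nausea, Sepsis}.
  Allergy also has parent Sepsis.
Union: {Headache, Pallor, Sepsis} ∪ {Allergy, Jaundice} ∪ {Fever, Nausea, Sepsis} = {Allergy, Fever, Headache, Jaundice, Nausea, Pallor, Sepsis}.

{Allergy, Fever, Headache, Jaundice, Nausea, Pallor, Sepsis}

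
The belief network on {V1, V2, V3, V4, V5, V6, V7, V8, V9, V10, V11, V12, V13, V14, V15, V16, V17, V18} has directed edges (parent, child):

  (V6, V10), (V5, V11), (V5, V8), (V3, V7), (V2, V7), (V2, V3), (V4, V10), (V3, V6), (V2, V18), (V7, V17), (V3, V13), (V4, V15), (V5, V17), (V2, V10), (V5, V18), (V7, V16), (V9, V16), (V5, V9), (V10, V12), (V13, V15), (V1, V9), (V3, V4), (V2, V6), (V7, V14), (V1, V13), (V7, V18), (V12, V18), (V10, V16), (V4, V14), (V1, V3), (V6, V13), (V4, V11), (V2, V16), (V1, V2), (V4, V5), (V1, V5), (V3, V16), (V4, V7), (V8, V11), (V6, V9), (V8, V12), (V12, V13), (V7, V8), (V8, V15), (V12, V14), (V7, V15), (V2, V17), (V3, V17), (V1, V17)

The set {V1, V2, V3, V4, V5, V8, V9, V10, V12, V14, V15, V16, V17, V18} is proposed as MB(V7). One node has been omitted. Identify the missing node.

V7's parents: V2, V3, V4.
Ch(V7) = {V8, V14, V15, V16, V17, V18}.
Parents of each child, excluding V7:
  parents(V8) \ {V7} = {V5}.
  V14 also has parents V4, V12.
  V15 also has parents V4, V8, V13.
  V16's other parents are V2, V3, V9, V10.
  V17's other parents are V1, V2, V3, V5.
  V18 also has parents V2, V5, V12.
MB(V7) = {V1, V2, V3, V4, V5, V8, V9, V10, V12, V13, V14, V15, V16, V17, V18}.
Comparing with the claimed set, V13 is missing.

V13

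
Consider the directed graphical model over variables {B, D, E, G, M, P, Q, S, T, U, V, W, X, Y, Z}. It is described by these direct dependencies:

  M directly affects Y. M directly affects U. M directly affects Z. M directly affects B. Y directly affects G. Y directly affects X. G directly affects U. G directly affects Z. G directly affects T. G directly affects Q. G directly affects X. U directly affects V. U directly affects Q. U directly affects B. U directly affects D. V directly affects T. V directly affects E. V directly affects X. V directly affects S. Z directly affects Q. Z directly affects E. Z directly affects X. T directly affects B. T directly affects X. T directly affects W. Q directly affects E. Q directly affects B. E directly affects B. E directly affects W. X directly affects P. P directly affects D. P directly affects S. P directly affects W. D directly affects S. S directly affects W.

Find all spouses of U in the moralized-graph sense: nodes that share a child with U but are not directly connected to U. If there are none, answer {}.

{E, P, T, Z}

Children of U: B, D, Q, V.
  V: —
  Q: G, Z
  B: E, M, Q, T
  D: P
Excluding nodes already adjacent to U (B, D, G, M, Q, V), the co-parent-only contribution is {E, P, T, Z}.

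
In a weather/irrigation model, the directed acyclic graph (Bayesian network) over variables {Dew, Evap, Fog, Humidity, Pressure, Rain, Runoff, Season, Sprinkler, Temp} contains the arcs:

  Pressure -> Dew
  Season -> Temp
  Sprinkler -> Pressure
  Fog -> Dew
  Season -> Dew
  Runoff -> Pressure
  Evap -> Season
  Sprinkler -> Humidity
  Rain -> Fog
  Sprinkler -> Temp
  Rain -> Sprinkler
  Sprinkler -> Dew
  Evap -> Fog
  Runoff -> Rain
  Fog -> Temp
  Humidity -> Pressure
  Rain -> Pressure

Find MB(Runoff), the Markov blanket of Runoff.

Recall MB(v) = parents ∪ children ∪ spouses, where spouses are the other parents of v's children.
Runoff's parents: none.
Children of Runoff: Pressure, Rain.
Co-parents of Runoff (other parents of its children):
  Rain: no additional parents.
  Pressure also has parents Humidity, Rain, Sprinkler.
Taking the union gives {Humidity, Pressure, Rain, Sprinkler}.

{Humidity, Pressure, Rain, Sprinkler}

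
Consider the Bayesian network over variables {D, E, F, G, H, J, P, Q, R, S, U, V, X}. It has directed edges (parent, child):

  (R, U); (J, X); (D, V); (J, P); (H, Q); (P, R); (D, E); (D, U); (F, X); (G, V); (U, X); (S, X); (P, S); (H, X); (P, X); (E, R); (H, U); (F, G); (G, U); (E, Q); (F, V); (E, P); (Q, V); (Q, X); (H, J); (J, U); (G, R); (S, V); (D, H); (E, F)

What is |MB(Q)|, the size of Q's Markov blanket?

A node's Markov blanket = Pa ∪ Ch ∪ (parents of Ch other than the node itself).
Q's children: V, X.
Q has parents E, H.
Other parents of Q's children:
  parents(V) \ {Q} = {D, F, G, S}.
  parents(X) \ {Q} = {F, H, J, P, S, U}.
MB(Q) = {D, E, F, G, H, J, P, S, U, V, X}, which has 11 nodes.

11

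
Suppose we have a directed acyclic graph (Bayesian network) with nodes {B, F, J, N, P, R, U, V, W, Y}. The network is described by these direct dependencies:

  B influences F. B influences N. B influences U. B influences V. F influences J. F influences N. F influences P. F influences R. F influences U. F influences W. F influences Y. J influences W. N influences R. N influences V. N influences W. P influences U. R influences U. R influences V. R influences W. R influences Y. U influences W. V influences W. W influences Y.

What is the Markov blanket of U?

U has child W.
U's parents: B, F, P, R.
Co-parents of U (other parents of its children):
  W: F, J, N, R, V
Taking the union gives {B, F, J, N, P, R, V, W}.

{B, F, J, N, P, R, V, W}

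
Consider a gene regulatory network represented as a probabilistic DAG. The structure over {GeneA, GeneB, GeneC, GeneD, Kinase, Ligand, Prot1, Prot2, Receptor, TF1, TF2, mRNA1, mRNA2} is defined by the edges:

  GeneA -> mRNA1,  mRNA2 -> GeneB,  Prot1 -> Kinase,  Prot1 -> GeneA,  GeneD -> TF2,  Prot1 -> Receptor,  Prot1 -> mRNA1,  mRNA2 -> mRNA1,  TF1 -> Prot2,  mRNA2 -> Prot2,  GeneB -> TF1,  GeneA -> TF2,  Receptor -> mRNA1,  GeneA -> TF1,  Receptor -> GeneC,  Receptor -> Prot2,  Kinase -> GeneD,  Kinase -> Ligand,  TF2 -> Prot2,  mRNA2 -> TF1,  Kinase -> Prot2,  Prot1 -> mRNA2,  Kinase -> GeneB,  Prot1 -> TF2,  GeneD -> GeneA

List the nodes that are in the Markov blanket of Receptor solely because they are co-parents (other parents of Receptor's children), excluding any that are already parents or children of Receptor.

{GeneA, Kinase, TF1, TF2, mRNA2}

Children of Receptor: GeneC, Prot2, mRNA1.
  parents(mRNA1) \ {Receptor} = {GeneA, Prot1, mRNA2}.
  GeneC has no other parent.
  parents(Prot2) \ {Receptor} = {Kinase, TF1, TF2, mRNA2}.
Excluding nodes already adjacent to Receptor (GeneC, Prot1, Prot2, mRNA1), the co-parent-only contribution is {GeneA, Kinase, TF1, TF2, mRNA2}.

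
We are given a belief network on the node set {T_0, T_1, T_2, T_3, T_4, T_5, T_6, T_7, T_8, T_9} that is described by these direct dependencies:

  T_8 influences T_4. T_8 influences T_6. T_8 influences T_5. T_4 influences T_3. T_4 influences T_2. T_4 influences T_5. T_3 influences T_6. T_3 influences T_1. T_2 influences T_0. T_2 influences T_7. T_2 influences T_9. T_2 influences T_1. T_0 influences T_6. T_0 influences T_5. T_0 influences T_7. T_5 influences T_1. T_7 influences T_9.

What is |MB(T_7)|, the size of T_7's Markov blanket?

A node's Markov blanket = Pa ∪ Ch ∪ (parents of Ch other than the node itself).
Parents of T_7: T_0, T_2.
T_7 has child T_9.
Other parents of T_7's children:
  parents(T_9) \ {T_7} = {T_2}.
MB(T_7) = {T_0, T_2, T_9}, which has 3 nodes.

3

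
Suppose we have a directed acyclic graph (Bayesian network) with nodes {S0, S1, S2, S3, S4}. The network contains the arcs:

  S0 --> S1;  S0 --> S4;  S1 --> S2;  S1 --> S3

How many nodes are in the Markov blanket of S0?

A node's Markov blanket = Pa ∪ Ch ∪ (parents of Ch other than the node itself).
Pa(S0) = {}.
Ch(S0) = {S1, S4}.
Co-parents of S0 (other parents of its children):
  S1: no additional parents.
  S4 has no other parent.
MB(S0) = {S1, S4}, which has 2 nodes.

2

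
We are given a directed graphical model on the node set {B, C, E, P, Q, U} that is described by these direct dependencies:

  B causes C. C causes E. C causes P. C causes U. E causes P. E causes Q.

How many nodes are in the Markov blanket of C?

4

A node's Markov blanket = Pa ∪ Ch ∪ (parents of Ch other than the node itself).
C has parent B.
Ch(C) = {E, P, U}.
Co-parents of C (other parents of its children):
  E has no other parent.
  P also has parent E.
  U has no other parent.
MB(C) = {B, E, P, U}, which has 4 nodes.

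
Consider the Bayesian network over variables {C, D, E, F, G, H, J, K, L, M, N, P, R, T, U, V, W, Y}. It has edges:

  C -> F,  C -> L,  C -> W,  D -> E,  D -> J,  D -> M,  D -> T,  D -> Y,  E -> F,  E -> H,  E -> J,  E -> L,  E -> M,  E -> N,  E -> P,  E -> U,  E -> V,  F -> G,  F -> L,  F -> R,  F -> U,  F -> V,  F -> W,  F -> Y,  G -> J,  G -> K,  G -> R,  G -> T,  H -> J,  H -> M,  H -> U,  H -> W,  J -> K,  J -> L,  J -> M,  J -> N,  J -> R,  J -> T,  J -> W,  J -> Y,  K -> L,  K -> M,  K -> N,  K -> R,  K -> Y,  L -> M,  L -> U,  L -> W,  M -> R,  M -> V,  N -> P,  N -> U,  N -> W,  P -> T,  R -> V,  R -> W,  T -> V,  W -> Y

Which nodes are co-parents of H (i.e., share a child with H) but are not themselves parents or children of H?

{C, D, F, G, K, L, N, R}

Children of H: J, M, U, W.
  J: D, E, G
  M: D, E, J, K, L
  U: E, F, L, N
  W: C, F, J, L, N, R
Excluding nodes already adjacent to H (E, J, M, U, W), the co-parent-only contribution is {C, D, F, G, K, L, N, R}.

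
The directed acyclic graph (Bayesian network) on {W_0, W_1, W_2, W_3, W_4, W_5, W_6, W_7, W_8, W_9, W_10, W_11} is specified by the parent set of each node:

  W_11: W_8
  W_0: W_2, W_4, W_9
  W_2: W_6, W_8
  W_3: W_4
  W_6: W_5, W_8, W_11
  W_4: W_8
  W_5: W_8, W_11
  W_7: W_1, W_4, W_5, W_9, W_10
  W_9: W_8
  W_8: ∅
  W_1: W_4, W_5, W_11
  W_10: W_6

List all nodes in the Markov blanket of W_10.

A node's Markov blanket = Pa ∪ Ch ∪ (parents of Ch other than the node itself).
W_10 has child W_7.
W_10's parents: W_6.
For each child, the remaining parents (spouses of W_10):
  W_7: W_1, W_4, W_5, W_9
So the Markov blanket of W_10 is {W_1, W_4, W_5, W_6, W_7, W_9}.

{W_1, W_4, W_5, W_6, W_7, W_9}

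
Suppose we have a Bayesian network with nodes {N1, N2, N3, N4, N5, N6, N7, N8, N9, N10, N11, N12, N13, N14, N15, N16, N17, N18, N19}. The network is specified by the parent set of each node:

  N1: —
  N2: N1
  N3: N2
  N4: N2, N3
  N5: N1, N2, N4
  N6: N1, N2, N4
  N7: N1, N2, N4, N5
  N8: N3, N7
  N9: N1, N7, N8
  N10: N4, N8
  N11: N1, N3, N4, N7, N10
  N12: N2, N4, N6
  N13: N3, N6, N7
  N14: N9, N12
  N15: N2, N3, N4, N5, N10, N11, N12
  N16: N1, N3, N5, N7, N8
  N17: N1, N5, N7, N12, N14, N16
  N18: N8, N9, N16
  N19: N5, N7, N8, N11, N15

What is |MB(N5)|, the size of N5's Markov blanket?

N5's children: N7, N15, N16, N17, N19.
N5 has parents N1, N2, N4.
Other parents of N5's children:
  N7's other parents are N1, N2, N4.
  parents(N15) \ {N5} = {N2, N3, N4, N10, N11, N12}.
  parents(N16) \ {N5} = {N1, N3, N7, N8}.
  N17's other parents are N1, N7, N12, N14, N16.
  parents(N19) \ {N5} = {N7, N8, N11, N15}.
MB(N5) = {N1, N2, N3, N4, N7, N8, N10, N11, N12, N14, N15, N16, N17, N19}, which has 14 nodes.

14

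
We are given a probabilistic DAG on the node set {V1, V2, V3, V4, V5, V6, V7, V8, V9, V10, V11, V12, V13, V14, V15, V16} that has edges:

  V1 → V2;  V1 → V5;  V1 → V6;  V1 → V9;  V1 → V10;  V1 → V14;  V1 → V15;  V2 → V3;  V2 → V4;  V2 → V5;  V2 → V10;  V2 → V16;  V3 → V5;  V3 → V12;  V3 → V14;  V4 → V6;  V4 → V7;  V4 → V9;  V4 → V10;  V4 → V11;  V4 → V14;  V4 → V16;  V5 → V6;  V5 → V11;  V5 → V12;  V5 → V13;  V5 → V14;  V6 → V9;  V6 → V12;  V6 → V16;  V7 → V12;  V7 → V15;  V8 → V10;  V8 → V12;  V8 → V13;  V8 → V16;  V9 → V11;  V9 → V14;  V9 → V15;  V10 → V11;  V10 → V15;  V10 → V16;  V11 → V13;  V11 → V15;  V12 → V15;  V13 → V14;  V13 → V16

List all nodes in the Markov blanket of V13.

{V1, V2, V3, V4, V5, V6, V8, V9, V10, V11, V14, V16}

The Markov blanket of a node is its parents, its children, and the other parents of its children.
V13 has parents V5, V8, V11.
Ch(V13) = {V14, V16}.
Other parents of V13's children:
  V14: V1, V3, V4, V5, V9
  V16: V2, V4, V6, V8, V10
MB(V13) = {V1, V2, V3, V4, V5, V6, V8, V9, V10, V11, V14, V16}.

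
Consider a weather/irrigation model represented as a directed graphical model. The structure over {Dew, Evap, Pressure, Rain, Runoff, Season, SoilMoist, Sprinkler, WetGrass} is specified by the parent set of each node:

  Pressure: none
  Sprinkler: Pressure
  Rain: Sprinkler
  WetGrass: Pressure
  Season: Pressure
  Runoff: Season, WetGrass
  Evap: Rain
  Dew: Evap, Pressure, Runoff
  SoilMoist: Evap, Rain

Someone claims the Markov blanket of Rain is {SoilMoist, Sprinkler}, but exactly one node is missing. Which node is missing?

Evap

Parents of Rain: Sprinkler.
Rain has children Evap, SoilMoist.
Other parents of Rain's children:
  Evap has no other parent.
  parents(SoilMoist) \ {Rain} = {Evap}.
MB(Rain) = {Evap, SoilMoist, Sprinkler}.
Comparing with the claimed set, Evap is missing.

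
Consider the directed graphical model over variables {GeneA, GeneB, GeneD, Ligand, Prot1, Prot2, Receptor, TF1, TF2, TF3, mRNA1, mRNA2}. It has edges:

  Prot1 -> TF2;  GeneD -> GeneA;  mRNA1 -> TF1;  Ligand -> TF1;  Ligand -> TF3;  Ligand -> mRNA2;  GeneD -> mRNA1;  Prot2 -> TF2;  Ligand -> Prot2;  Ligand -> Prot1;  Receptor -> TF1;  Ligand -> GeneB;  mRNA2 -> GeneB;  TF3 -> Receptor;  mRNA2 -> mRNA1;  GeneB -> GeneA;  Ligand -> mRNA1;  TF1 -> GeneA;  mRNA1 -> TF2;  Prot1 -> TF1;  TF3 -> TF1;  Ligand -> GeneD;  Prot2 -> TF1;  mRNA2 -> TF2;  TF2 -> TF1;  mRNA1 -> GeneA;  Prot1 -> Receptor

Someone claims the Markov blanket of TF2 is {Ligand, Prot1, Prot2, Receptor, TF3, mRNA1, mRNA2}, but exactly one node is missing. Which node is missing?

TF1

Recall MB(v) = parents ∪ children ∪ spouses, where spouses are the other parents of v's children.
Pa(TF2) = {Prot1, Prot2, mRNA1, mRNA2}.
TF2 has child TF1.
Other parents of TF2's children:
  TF1: Ligand, Prot1, Prot2, Receptor, TF3, mRNA1
MB(TF2) = {Ligand, Prot1, Prot2, Receptor, TF1, TF3, mRNA1, mRNA2}.
Comparing with the claimed set, TF1 is missing.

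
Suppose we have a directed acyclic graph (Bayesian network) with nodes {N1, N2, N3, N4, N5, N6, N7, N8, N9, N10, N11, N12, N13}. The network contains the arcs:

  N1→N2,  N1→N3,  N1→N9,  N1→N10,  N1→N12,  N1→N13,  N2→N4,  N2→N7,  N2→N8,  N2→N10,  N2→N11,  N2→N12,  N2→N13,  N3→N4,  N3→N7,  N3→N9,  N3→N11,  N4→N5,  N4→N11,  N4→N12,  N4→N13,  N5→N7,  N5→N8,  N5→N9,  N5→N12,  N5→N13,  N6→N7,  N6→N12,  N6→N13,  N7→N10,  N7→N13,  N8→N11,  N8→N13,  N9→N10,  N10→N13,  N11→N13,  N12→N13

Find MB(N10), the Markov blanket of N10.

N10's parents: N1, N2, N7, N9.
Children of N10: N13.
Other parents of N10's children:
  N13's other parents are N1, N2, N4, N5, N6, N7, N8, N11, N12.
MB(N10) = {N1, N2, N4, N5, N6, N7, N8, N9, N11, N12, N13}.

{N1, N2, N4, N5, N6, N7, N8, N9, N11, N12, N13}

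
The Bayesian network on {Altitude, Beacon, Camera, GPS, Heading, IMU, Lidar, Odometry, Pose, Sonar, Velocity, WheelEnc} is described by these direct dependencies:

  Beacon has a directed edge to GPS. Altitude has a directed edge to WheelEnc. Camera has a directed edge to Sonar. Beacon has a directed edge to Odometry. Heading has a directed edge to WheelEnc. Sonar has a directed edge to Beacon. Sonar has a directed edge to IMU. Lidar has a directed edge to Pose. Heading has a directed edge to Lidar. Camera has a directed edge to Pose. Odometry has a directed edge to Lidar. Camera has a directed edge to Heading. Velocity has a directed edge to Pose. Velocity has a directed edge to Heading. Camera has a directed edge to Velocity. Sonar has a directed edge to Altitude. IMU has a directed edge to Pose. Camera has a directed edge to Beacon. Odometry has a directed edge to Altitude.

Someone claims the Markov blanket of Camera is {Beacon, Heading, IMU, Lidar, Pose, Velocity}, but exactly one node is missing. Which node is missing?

Sonar

A node's Markov blanket = Pa ∪ Ch ∪ (parents of Ch other than the node itself).
Pa(Camera) = {}.
Children of Camera: Beacon, Heading, Pose, Sonar, Velocity.
Co-parents of Camera (other parents of its children):
  Sonar: no additional parents.
  Beacon's other parent is Sonar.
  Velocity has no other parent.
  parents(Heading) \ {Camera} = {Velocity}.
  Pose also has parents IMU, Lidar, Velocity.
MB(Camera) = {Beacon, Heading, IMU, Lidar, Pose, Sonar, Velocity}.
Comparing with the claimed set, Sonar is missing.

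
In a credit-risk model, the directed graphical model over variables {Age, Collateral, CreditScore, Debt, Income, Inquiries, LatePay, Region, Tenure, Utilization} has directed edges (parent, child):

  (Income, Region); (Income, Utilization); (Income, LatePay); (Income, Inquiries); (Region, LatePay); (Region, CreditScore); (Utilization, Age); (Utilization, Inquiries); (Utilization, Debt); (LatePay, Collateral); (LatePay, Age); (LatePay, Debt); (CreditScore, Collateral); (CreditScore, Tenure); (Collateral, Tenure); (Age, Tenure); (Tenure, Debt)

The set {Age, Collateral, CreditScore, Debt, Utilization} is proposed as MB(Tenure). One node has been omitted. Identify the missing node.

Recall MB(v) = parents ∪ children ∪ spouses, where spouses are the other parents of v's children.
Children of Tenure: Debt.
Parents of Tenure: Age, Collateral, CreditScore.
For each child, the remaining parents (spouses of Tenure):
  parents(Debt) \ {Tenure} = {LatePay, Utilization}.
MB(Tenure) = {Age, Collateral, CreditScore, Debt, LatePay, Utilization}.
Comparing with the claimed set, LatePay is missing.

LatePay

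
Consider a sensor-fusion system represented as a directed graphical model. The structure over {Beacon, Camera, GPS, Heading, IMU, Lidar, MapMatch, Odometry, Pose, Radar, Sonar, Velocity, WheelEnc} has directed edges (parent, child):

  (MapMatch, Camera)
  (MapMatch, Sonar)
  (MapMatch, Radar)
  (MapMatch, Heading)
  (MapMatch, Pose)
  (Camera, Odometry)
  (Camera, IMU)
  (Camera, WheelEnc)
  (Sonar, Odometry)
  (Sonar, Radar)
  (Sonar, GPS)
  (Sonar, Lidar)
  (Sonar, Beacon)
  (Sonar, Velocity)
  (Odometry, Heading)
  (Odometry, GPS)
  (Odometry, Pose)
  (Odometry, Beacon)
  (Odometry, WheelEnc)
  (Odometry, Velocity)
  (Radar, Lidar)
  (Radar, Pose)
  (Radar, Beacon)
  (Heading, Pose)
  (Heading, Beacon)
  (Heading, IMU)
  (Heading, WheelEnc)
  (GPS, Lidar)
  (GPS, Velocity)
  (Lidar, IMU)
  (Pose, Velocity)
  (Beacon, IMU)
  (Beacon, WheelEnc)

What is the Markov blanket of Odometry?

Odometry has parents Camera, Sonar.
Children of Odometry: Beacon, GPS, Heading, Pose, Velocity, WheelEnc.
Other parents of Odometry's children:
  Heading also has parent MapMatch.
  GPS also has parent Sonar.
  Pose also has parents Heading, MapMatch, Radar.
  Beacon also has parents Heading, Radar, Sonar.
  parents(WheelEnc) \ {Odometry} = {Beacon, Camera, Heading}.
  Velocity's other parents are GPS, Pose, Sonar.
MB(Odometry) = {Beacon, Camera, GPS, Heading, MapMatch, Pose, Radar, Sonar, Velocity, WheelEnc}.

{Beacon, Camera, GPS, Heading, MapMatch, Pose, Radar, Sonar, Velocity, WheelEnc}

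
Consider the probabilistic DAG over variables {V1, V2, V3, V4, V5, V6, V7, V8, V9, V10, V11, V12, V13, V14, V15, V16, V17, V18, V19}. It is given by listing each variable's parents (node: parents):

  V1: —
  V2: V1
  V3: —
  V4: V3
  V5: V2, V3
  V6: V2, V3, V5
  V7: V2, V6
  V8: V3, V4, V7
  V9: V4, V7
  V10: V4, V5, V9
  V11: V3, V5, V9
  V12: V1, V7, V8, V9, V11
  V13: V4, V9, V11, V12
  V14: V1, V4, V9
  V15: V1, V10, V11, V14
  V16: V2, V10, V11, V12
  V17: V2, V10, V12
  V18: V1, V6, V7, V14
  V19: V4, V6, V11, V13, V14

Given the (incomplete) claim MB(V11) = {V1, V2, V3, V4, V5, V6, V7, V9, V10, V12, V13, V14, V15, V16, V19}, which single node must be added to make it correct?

Recall MB(v) = parents ∪ children ∪ spouses, where spouses are the other parents of v's children.
Pa(V11) = {V3, V5, V9}.
V11 has children V12, V13, V15, V16, V19.
For each child, the remaining parents (spouses of V11):
  parents(V12) \ {V11} = {V1, V7, V8, V9}.
  V13 also has parents V4, V9, V12.
  V15 also has parents V1, V10, V14.
  parents(V16) \ {V11} = {V2, V10, V12}.
  V19 also has parents V4, V6, V13, V14.
MB(V11) = {V1, V2, V3, V4, V5, V6, V7, V8, V9, V10, V12, V13, V14, V15, V16, V19}.
Comparing with the claimed set, V8 is missing.

V8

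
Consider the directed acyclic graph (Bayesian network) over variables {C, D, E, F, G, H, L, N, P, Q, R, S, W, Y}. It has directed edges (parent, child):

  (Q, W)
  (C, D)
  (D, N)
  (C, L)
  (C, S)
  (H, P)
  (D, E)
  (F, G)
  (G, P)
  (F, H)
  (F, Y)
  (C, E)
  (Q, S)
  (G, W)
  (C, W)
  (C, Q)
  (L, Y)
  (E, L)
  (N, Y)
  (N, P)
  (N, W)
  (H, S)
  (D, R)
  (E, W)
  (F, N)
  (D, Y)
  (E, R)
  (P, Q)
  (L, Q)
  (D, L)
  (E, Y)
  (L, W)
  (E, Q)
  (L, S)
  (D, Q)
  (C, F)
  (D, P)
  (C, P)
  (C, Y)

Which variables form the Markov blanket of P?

P's children: Q.
Parents of P: C, D, G, H, N.
Co-parents of P (other parents of its children):
  Q: C, D, E, L
So the Markov blanket of P is {C, D, E, G, H, L, N, Q}.

{C, D, E, G, H, L, N, Q}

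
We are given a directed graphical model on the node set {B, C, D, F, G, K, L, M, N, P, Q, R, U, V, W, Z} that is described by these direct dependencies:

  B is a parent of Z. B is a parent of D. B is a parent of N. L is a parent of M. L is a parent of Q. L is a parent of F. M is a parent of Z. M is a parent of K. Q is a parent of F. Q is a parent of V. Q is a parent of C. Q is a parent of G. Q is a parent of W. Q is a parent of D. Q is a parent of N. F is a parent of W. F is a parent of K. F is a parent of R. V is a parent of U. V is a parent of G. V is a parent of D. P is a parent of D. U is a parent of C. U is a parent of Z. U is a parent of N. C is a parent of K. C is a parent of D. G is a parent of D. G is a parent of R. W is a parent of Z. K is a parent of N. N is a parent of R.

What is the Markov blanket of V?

V has parent Q.
V has children D, G, U.
Co-parents of V (other parents of its children):
  U has no other parent.
  parents(G) \ {V} = {Q}.
  D's other parents are B, C, G, P, Q.
So the Markov blanket of V is {B, C, D, G, P, Q, U}.

{B, C, D, G, P, Q, U}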